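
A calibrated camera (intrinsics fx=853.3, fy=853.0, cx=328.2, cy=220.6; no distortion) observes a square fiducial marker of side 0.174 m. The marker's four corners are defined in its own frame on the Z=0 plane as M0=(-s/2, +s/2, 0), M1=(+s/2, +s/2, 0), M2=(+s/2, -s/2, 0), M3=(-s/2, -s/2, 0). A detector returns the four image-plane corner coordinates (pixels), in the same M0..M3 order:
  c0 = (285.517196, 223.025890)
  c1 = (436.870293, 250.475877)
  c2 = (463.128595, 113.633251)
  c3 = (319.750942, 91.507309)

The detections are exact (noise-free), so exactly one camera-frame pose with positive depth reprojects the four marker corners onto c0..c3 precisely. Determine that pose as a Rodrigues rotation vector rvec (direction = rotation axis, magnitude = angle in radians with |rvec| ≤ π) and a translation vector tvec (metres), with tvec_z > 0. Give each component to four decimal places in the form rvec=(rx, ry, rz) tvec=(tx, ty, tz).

rvec=(-0.3654, 0.1299, 0.2041) tvec=(0.0550, -0.0616, 0.9885)

Intrinsics K: fx=853.3, fy=853.0, cx=328.2, cy=220.6
Marker side s = 0.174 m; corners in marker frame (Z=0):
  M0 = (-0.0870, +0.0870, 0)
  M1 = (+0.0870, +0.0870, 0)
  M2 = (+0.0870, -0.0870, 0)
  M3 = (-0.0870, -0.0870, 0)
Detected image corners:
  c0 = (285.517196, 223.025890) px
  c1 = (436.870293, 250.475877) px
  c2 = (463.128595, 113.633251) px
  c3 = (319.750942, 91.507309) px
Planar DLT: solve 8×8 A·h = b for H (H[2,2]=1):
  H  [+784.39429 -303.89687 +375.71685]
  H  [+114.11783 +712.44084 +167.47102]
  H  [-0.16434 -0.34477 +1.00000]
B = K⁻¹H; ‖b₁‖=1.011589, ‖b₂‖=1.011589; λ = 2/(‖b₁‖+‖b₂‖) = 0.988544, sign → tz>0 ⇒ λ=+0.988544
r₁ = λ·B[:,0] = (+0.97120,+0.17427,-0.16246); r₂ = λ·B[:,1] = (-0.22098,+0.91379,-0.34082)
r₃ = r₁×r₂ = (+0.08906,+0.36690,+0.92599); SVD([r₁ r₂ r₃]) → R = UVᵀ:
  R  [+0.97120 -0.22098 +0.08906]
  R  [+0.17427 +0.91379 +0.36690]
  R  [-0.16246 -0.34082 +0.92599]
t = (+0.05505, -0.06157, +0.98854) m
tr R = 2.810980; θ = arccos((tr R − 1)/2) = 0.438263 rad = 25.111°
axis k = ((R−Rᵀ)₃₂, (R−Rᵀ)₁₃, (R−Rᵀ)₂₁) / (2 sinθ) = (-0.833853, +0.296354, +0.465686)
rvec = θ·k = (-0.365447, +0.129881, +0.204093)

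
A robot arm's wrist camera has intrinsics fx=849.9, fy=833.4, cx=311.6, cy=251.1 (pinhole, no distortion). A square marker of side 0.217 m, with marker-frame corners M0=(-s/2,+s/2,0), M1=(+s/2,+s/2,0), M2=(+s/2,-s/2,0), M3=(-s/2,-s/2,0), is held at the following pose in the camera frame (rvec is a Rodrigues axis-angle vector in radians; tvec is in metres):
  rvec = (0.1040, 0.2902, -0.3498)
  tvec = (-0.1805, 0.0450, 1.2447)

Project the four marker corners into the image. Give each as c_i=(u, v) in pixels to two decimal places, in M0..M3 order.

c0=(152.69, 368.97) c1=(280.33, 327.35) c2=(226.25, 187.99) c3=(100.25, 237.06)

Intrinsics K: fx=849.9, fy=833.4, cx=311.6, cy=251.1
Marker side s = 0.217 m; corners in marker frame (Z=0):
  M0 = (-0.1085, +0.1085, 0)
  M1 = (+0.1085, +0.1085, 0)
  M2 = (+0.1085, -0.1085, 0)
  M3 = (-0.1085, -0.1085, 0)
rvec = (0.1040, 0.2902, -0.3498), |rvec| = θ = 0.46625 rad = 26.714°
Rodrigues: sinθ=0.44954, 1−cosθ=0.10674; R = I + sinθ·[k]× + (1−cosθ)·[k]×²:
    [+0.89857 +0.35208 +0.26194]
    [-0.32244 +0.93461 -0.15012]
    [-0.29766 +0.05043 +0.95334]
t = (-0.1805, 0.0450, 1.2447) m
M0: Pc = R·M0+t = (-0.23979, +0.18139, +1.28247); u = 849.9·(-0.23979)/1.28247 + 311.6 = 152.6870, v = 833.4·(+0.18139)/1.28247 + 251.1 = 368.9748
M1: Pc = R·M1+t = (-0.04480, +0.11142, +1.21788); u = 849.9·(-0.04480)/1.21788 + 311.6 = 280.3331, v = 833.4·(+0.11142)/1.21788 + 251.1 = 327.3454
M2: Pc = R·M2+t = (-0.12121, -0.09139, +1.20693); u = 849.9·(-0.12121)/1.20693 + 311.6 = 226.2488, v = 833.4·(-0.09139)/1.20693 + 251.1 = 187.9940
M3: Pc = R·M3+t = (-0.31620, -0.02142, +1.27152); u = 849.9·(-0.31620)/1.27152 + 311.6 = 100.2516, v = 833.4·(-0.02142)/1.27152 + 251.1 = 237.0606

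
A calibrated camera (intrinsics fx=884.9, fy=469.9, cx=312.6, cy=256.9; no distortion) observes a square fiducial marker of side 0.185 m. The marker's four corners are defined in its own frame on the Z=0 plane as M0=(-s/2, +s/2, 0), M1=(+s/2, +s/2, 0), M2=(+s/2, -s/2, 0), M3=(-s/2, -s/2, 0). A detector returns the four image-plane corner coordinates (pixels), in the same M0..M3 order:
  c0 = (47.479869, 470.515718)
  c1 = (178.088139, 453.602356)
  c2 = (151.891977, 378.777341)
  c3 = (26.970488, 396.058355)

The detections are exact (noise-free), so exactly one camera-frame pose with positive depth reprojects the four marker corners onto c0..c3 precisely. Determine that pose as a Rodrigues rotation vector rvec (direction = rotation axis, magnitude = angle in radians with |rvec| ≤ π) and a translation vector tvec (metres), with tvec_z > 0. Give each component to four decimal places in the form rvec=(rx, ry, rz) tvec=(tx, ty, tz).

Intrinsics K: fx=884.9, fy=469.9, cx=312.6, cy=256.9
Marker side s = 0.185 m; corners in marker frame (Z=0):
  M0 = (-0.0925, +0.0925, 0)
  M1 = (+0.0925, +0.0925, 0)
  M2 = (+0.0925, -0.0925, 0)
  M3 = (-0.0925, -0.0925, 0)
Detected image corners:
  c0 = (47.479869, 470.515718) px
  c1 = (178.088139, 453.602356) px
  c2 = (151.891977, 378.777341) px
  c3 = (26.970488, 396.058355) px
Planar DLT: solve 8×8 A·h = b for H (H[2,2]=1):
  H  [+682.36739 +103.24365 +100.39968]
  H  [-125.75885 +307.35986 +424.01941]
  H  [-0.07845 -0.22625 +1.00000]
B = K⁻¹H; ‖b₁‖=0.833548, ‖b₂‖=0.833548; λ = 2/(‖b₁‖+‖b₂‖) = 1.199690, sign → tz>0 ⇒ λ=+1.199690
r₁ = λ·B[:,0] = (+0.95836,-0.26962,-0.09412); r₂ = λ·B[:,1] = (+0.23586,+0.93311,-0.27143)
r₃ = r₁×r₂ = (+0.16100,+0.23793,+0.95784); SVD([r₁ r₂ r₃]) → R = UVᵀ:
  R  [+0.95836 +0.23586 +0.16100]
  R  [-0.26962 +0.93311 +0.23793]
  R  [-0.09412 -0.27143 +0.95784]
t = (-0.28769, +0.42667, +1.19969) m
tr R = 2.849311; θ = arccos((tr R − 1)/2) = 0.390666 rad = 22.384°
axis k = ((R−Rᵀ)₃₂, (R−Rᵀ)₁₃, (R−Rᵀ)₂₁) / (2 sinθ) = (-0.668806, +0.334975, -0.663695)
rvec = θ·k = (-0.261280, +0.130863, -0.259283)

rvec=(-0.2613, 0.1309, -0.2593) tvec=(-0.2877, 0.4267, 1.1997)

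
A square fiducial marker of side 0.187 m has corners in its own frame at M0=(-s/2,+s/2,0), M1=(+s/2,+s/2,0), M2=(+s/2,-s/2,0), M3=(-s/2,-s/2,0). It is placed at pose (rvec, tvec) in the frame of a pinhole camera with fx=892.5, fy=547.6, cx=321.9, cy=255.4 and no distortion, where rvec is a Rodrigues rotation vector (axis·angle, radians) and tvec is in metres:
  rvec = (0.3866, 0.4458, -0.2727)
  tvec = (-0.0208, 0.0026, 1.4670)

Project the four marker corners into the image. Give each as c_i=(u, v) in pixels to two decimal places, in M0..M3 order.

c0=(281.03, 291.69) c1=(378.40, 281.82) c2=(340.36, 217.42) c3=(241.53, 231.45)

Intrinsics K: fx=892.5, fy=547.6, cx=321.9, cy=255.4
Marker side s = 0.187 m; corners in marker frame (Z=0):
  M0 = (-0.0935, +0.0935, 0)
  M1 = (+0.0935, +0.0935, 0)
  M2 = (+0.0935, -0.0935, 0)
  M3 = (-0.0935, -0.0935, 0)
rvec = (0.3866, 0.4458, -0.2727), |rvec| = θ = 0.65005 rad = 37.245°
Rodrigues: sinθ=0.60522, 1−cosθ=0.20395; R = I + sinθ·[k]× + (1−cosθ)·[k]×²:
    [+0.86819 +0.33708 +0.36418]
    [-0.17072 +0.89197 -0.41862]
    [-0.46594 +0.30127 +0.83195]
t = (-0.0208, 0.0026, 1.4670) m
M0: Pc = R·M0+t = (-0.07046, +0.10196, +1.53873); u = 892.5·(-0.07046)/1.53873 + 321.9 = 281.0322, v = 547.6·(+0.10196)/1.53873 + 255.4 = 291.6857
M1: Pc = R·M1+t = (+0.09189, +0.07004, +1.45160); u = 892.5·(+0.09189)/1.45160 + 321.9 = 378.3989, v = 547.6·(+0.07004)/1.45160 + 255.4 = 281.8209
M2: Pc = R·M2+t = (+0.02886, -0.09676, +1.39527); u = 892.5·(+0.02886)/1.39527 + 321.9 = 340.3600, v = 547.6·(-0.09676)/1.39527 + 255.4 = 217.4241
M3: Pc = R·M3+t = (-0.13349, -0.06484, +1.48240); u = 892.5·(-0.13349)/1.48240 + 321.9 = 241.5288, v = 547.6·(-0.06484)/1.48240 + 255.4 = 231.4489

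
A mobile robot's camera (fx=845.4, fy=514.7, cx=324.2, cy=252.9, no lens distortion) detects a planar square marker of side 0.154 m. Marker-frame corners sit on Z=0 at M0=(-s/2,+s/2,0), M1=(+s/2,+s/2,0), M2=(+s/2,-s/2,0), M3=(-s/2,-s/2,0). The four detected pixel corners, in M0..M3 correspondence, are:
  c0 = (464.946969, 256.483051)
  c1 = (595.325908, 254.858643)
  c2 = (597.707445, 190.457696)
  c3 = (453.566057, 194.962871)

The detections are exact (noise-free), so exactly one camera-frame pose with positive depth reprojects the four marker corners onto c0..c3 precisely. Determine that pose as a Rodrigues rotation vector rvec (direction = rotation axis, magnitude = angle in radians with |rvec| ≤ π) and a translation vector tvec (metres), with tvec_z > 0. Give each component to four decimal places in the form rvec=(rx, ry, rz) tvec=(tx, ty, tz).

Intrinsics K: fx=845.4, fy=514.7, cx=324.2, cy=252.9
Marker side s = 0.154 m; corners in marker frame (Z=0):
  M0 = (-0.0770, +0.0770, 0)
  M1 = (+0.0770, +0.0770, 0)
  M2 = (+0.0770, -0.0770, 0)
  M3 = (-0.0770, -0.0770, 0)
Detected image corners:
  c0 = (464.946969, 256.483051) px
  c1 = (595.325908, 254.858643) px
  c2 = (597.707445, 190.457696) px
  c3 = (453.566057, 194.962871) px
Planar DLT: solve 8×8 A·h = b for H (H[2,2]=1):
  H  [+749.14236 +378.40966 +526.60052]
  H  [-78.83552 +556.55625 +225.82108]
  H  [-0.26500 +0.65976 +1.00000]
B = K⁻¹H; ‖b₁‖=1.022948, ‖b₂‖=1.022948; λ = 2/(‖b₁‖+‖b₂‖) = 0.977567, sign → tz>0 ⇒ λ=+0.977567
r₁ = λ·B[:,0] = (+0.96560,-0.02245,-0.25905); r₂ = λ·B[:,1] = (+0.19023,+0.74016,+0.64496)
r₃ = r₁×r₂ = (+0.17726,-0.67206,+0.71897); SVD([r₁ r₂ r₃]) → R = UVᵀ:
  R  [+0.96560 +0.19023 +0.17726]
  R  [-0.02245 +0.74016 -0.67206]
  R  [-0.25905 +0.64496 +0.71897]
t = (+0.23404, -0.05143, +0.97757) m
tr R = 2.424733; θ = arccos((tr R − 1)/2) = 0.777932 rad = 44.572°
axis k = ((R−Rᵀ)₃₂, (R−Rᵀ)₁₃, (R−Rᵀ)₂₁) / (2 sinθ) = (+0.938304, +0.310849, -0.151524)
rvec = θ·k = (+0.729936, +0.241819, -0.117875)

rvec=(0.7299, 0.2418, -0.1179) tvec=(0.2340, -0.0514, 0.9776)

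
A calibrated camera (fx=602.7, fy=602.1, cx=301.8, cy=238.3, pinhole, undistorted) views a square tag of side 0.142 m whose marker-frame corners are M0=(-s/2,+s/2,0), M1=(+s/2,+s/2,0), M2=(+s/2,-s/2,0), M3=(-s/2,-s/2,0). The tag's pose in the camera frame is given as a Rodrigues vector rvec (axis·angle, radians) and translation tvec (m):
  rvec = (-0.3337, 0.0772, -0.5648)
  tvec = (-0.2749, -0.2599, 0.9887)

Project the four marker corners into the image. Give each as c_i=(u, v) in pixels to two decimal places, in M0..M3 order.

Intrinsics K: fx=602.7, fy=602.1, cx=301.8, cy=238.3
Marker side s = 0.142 m; corners in marker frame (Z=0):
  M0 = (-0.0710, +0.0710, 0)
  M1 = (+0.0710, +0.0710, 0)
  M2 = (+0.0710, -0.0710, 0)
  M3 = (-0.0710, -0.0710, 0)
rvec = (-0.3337, 0.0772, -0.5648), |rvec| = θ = 0.66054 rad = 37.846°
Rodrigues: sinθ=0.61354, 1−cosθ=0.21034; R = I + sinθ·[k]× + (1−cosθ)·[k]×²:
    [+0.84334 +0.51220 +0.16257]
    [-0.53703 +0.79253 +0.28894]
    [+0.01915 -0.33098 +0.94344]
t = (-0.2749, -0.2599, 0.9887) m
M0: Pc = R·M0+t = (-0.29841, -0.16550, +0.96384); u = 602.7·(-0.29841)/0.96384 + 301.8 = 115.2001, v = 602.1·(-0.16550)/0.96384 + 238.3 = 134.9137
M1: Pc = R·M1+t = (-0.17866, -0.24176, +0.96656); u = 602.7·(-0.17866)/0.96656 + 301.8 = 190.3984, v = 602.1·(-0.24176)/0.96656 + 238.3 = 87.7006
M2: Pc = R·M2+t = (-0.25139, -0.35430, +1.01356); u = 602.7·(-0.25139)/1.01356 + 301.8 = 152.3150, v = 602.1·(-0.35430)/1.01356 + 238.3 = 27.8302
M3: Pc = R·M3+t = (-0.37114, -0.27804, +1.01084); u = 602.7·(-0.37114)/1.01084 + 301.8 = 80.5106, v = 602.1·(-0.27804)/1.01084 + 238.3 = 72.6870

c0=(115.20, 134.91) c1=(190.40, 87.70) c2=(152.32, 27.83) c3=(80.51, 72.69)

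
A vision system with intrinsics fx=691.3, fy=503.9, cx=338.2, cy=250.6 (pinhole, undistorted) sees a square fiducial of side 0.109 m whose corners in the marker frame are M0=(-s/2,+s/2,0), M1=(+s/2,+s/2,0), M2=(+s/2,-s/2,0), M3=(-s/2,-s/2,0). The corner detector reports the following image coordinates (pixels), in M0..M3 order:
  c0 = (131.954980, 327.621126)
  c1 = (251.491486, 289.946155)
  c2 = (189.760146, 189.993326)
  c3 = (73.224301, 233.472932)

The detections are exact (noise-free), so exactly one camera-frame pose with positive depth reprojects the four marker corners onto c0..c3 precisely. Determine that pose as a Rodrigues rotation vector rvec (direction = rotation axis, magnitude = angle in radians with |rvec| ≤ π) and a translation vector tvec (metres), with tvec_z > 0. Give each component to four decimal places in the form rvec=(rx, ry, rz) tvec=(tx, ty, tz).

Intrinsics K: fx=691.3, fy=503.9, cx=338.2, cy=250.6
Marker side s = 0.109 m; corners in marker frame (Z=0):
  M0 = (-0.0545, +0.0545, 0)
  M1 = (+0.0545, +0.0545, 0)
  M2 = (+0.0545, -0.0545, 0)
  M3 = (-0.0545, -0.0545, 0)
Detected image corners:
  c0 = (131.954980, 327.621126) px
  c1 = (251.491486, 289.946155) px
  c2 = (189.760146, 189.993326) px
  c3 = (73.224301, 233.472932) px
Planar DLT: solve 8×8 A·h = b for H (H[2,2]=1):
  H  [+996.85697 +558.40834 +159.95789]
  H  [-510.82696 +899.63146 +260.94925]
  H  [-0.53260 +0.03855 +1.00000]
B = K⁻¹H; ‖b₁‖=1.934736, ‖b₂‖=1.934736; λ = 2/(‖b₁‖+‖b₂‖) = 0.516866, sign → tz>0 ⇒ λ=+0.516866
r₁ = λ·B[:,0] = (+0.88000,-0.38707,-0.27528); r₂ = λ·B[:,1] = (+0.40776,+0.91287,+0.01992)
r₃ = r₁×r₂ = (+0.24359,-0.12978,+0.96116); SVD([r₁ r₂ r₃]) → R = UVᵀ:
  R  [+0.88000 +0.40776 +0.24359]
  R  [-0.38707 +0.91287 -0.12978]
  R  [-0.27528 +0.01992 +0.96116]
t = (-0.13327, +0.01062, +0.51687) m
tr R = 2.754027; θ = arccos((tr R − 1)/2) = 0.501186 rad = 28.716°
axis k = ((R−Rᵀ)₃₂, (R−Rᵀ)₁₃, (R−Rᵀ)₂₁) / (2 sinθ) = (+0.155795, +0.539967, -0.827142)
rvec = θ·k = (+0.078082, +0.270624, -0.414552)

rvec=(0.0781, 0.2706, -0.4146) tvec=(-0.1333, 0.0106, 0.5169)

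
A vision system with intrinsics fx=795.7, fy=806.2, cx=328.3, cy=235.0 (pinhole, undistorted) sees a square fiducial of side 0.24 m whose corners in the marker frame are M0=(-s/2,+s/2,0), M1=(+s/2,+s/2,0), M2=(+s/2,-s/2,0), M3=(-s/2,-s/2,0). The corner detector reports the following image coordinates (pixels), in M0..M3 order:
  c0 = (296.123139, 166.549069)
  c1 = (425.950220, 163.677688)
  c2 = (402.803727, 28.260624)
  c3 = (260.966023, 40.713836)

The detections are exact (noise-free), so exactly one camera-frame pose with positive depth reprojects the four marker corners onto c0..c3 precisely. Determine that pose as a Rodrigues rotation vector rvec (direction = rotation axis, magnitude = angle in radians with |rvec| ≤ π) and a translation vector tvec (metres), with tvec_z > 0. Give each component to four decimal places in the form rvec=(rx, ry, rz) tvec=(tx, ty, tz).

Intrinsics K: fx=795.7, fy=806.2, cx=328.3, cy=235.0
Marker side s = 0.24 m; corners in marker frame (Z=0):
  M0 = (-0.1200, +0.1200, 0)
  M1 = (+0.1200, +0.1200, 0)
  M2 = (+0.1200, -0.1200, 0)
  M3 = (-0.1200, -0.1200, 0)
Detected image corners:
  c0 = (296.123139, 166.549069) px
  c1 = (425.950220, 163.677688) px
  c2 = (402.803727, 28.260624) px
  c3 = (260.966023, 40.713836) px
Planar DLT: solve 8×8 A·h = b for H (H[2,2]=1):
  H  [+467.50061 +270.80997 +344.92447]
  H  [-58.89301 +586.38065 +103.28864]
  H  [-0.28050 +0.42863 +1.00000]
B = K⁻¹H; ‖b₁‖=0.757188, ‖b₂‖=0.757188; λ = 2/(‖b₁‖+‖b₂‖) = 1.320676, sign → tz>0 ⇒ λ=+1.320676
r₁ = λ·B[:,0] = (+0.92878,+0.01151,-0.37044); r₂ = λ·B[:,1] = (+0.21592,+0.79557,+0.56608)
r₃ = r₁×r₂ = (+0.30123,-0.60575,+0.73643); SVD([r₁ r₂ r₃]) → R = UVᵀ:
  R  [+0.92878 +0.21592 +0.30123]
  R  [+0.01151 +0.79557 -0.60575]
  R  [-0.37044 +0.56608 +0.73643]
t = (+0.02759, -0.21576, +1.32068) m
tr R = 2.460788; θ = arccos((tr R − 1)/2) = 0.751898 rad = 43.081°
axis k = ((R−Rᵀ)₃₂, (R−Rᵀ)₁₃, (R−Rᵀ)₂₁) / (2 sinθ) = (+0.857817, +0.491688, -0.149641)
rvec = θ·k = (+0.644991, +0.369699, -0.112515)

rvec=(0.6450, 0.3697, -0.1125) tvec=(0.0276, -0.2158, 1.3207)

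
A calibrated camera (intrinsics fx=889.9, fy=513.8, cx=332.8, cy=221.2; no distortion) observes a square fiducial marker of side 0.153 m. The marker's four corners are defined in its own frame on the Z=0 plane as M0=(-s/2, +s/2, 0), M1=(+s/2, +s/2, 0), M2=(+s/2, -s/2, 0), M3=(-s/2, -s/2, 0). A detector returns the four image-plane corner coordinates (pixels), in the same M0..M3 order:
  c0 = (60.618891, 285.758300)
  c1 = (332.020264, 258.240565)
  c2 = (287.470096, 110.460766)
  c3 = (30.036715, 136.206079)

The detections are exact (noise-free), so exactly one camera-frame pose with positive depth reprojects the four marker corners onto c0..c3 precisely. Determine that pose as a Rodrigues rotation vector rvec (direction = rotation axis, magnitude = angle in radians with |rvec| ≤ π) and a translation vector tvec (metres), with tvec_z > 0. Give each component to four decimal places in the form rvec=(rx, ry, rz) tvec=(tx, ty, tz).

rvec=(-0.1778, 0.0075, -0.1735) tvec=(-0.0889, -0.0253, 0.5083)

Intrinsics K: fx=889.9, fy=513.8, cx=332.8, cy=221.2
Marker side s = 0.153 m; corners in marker frame (Z=0):
  M0 = (-0.0765, +0.0765, 0)
  M1 = (+0.0765, +0.0765, 0)
  M2 = (+0.0765, -0.0765, 0)
  M3 = (-0.0765, -0.0765, 0)
Detected image corners:
  c0 = (60.618891, 285.758300) px
  c1 = (332.020264, 258.240565) px
  c2 = (287.470096, 110.460766) px
  c3 = (30.036715, 136.206079) px
Planar DLT: solve 8×8 A·h = b for H (H[2,2]=1):
  H  [+1729.78745 +183.89279 +177.19571]
  H  [-170.81001 +902.97885 +195.67446]
  H  [+0.01567 -0.34749 +1.00000]
B = K⁻¹H; ‖b₁‖=1.967461, ‖b₂‖=1.967461; λ = 2/(‖b₁‖+‖b₂‖) = 0.508269, sign → tz>0 ⇒ λ=+0.508269
r₁ = λ·B[:,0] = (+0.98499,-0.17240,+0.00797); r₂ = λ·B[:,1] = (+0.17108,+0.96930,-0.17662)
r₃ = r₁×r₂ = (+0.02273,+0.17533,+0.98425); SVD([r₁ r₂ r₃]) → R = UVᵀ:
  R  [+0.98499 +0.17108 +0.02273]
  R  [-0.17240 +0.96930 +0.17533]
  R  [+0.00797 -0.17662 +0.98425]
t = (-0.08887, -0.02525, +0.50827) m
tr R = 2.938538; θ = arccos((tr R − 1)/2) = 0.248554 rad = 14.241°
axis k = ((R−Rᵀ)₃₂, (R−Rᵀ)₁₃, (R−Rᵀ)₂₁) / (2 sinθ) = (-0.715342, +0.030001, -0.698130)
rvec = θ·k = (-0.177801, +0.007457, -0.173523)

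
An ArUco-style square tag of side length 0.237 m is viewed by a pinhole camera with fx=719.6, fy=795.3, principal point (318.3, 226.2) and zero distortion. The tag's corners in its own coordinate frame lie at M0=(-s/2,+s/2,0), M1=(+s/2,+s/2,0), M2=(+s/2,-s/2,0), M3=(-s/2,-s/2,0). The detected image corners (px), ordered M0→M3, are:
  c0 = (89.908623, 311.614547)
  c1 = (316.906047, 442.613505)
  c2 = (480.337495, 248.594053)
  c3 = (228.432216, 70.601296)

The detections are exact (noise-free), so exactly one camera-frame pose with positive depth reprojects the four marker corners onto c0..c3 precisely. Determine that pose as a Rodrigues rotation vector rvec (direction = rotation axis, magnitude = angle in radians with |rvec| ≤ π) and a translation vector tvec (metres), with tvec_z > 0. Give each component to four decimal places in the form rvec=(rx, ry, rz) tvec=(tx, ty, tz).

Intrinsics K: fx=719.6, fy=795.3, cx=318.3, cy=226.2
Marker side s = 0.237 m; corners in marker frame (Z=0):
  M0 = (-0.1185, +0.1185, 0)
  M1 = (+0.1185, +0.1185, 0)
  M2 = (+0.1185, -0.1185, 0)
  M3 = (-0.1185, -0.1185, 0)
Detected image corners:
  c0 = (89.908623, 311.614547) px
  c1 = (316.906047, 442.613505) px
  c2 = (480.337495, 248.594053) px
  c3 = (228.432216, 70.601296) px
Planar DLT: solve 8×8 A·h = b for H (H[2,2]=1):
  H  [+1121.53223 -444.35179 +278.51110]
  H  [+754.83757 +1100.80752 +281.17156]
  H  [+0.41431 +0.70013 +1.00000]
B = K⁻¹H; ‖b₁‖=1.659550, ‖b₂‖=1.659550; λ = 2/(‖b₁‖+‖b₂‖) = 0.602573, sign → tz>0 ⇒ λ=+0.602573
r₁ = λ·B[:,0] = (+0.82871,+0.50091,+0.24965); r₂ = λ·B[:,1] = (-0.55870,+0.71405,+0.42188)
r₃ = r₁×r₂ = (+0.03306,-0.48910,+0.87160); SVD([r₁ r₂ r₃]) → R = UVᵀ:
  R  [+0.82871 -0.55870 +0.03306]
  R  [+0.50091 +0.71405 -0.48910]
  R  [+0.24965 +0.42188 +0.87160]
t = (-0.03332, +0.04165, +0.60257) m
tr R = 2.414369; θ = arccos((tr R − 1)/2) = 0.785288 rad = 44.994°
axis k = ((R−Rᵀ)₃₂, (R−Rᵀ)₁₃, (R−Rᵀ)₂₁) / (2 sinθ) = (+0.644229, -0.153169, +0.749338)
rvec = θ·k = (+0.505905, -0.120282, +0.588446)

rvec=(0.5059, -0.1203, 0.5884) tvec=(-0.0333, 0.0417, 0.6026)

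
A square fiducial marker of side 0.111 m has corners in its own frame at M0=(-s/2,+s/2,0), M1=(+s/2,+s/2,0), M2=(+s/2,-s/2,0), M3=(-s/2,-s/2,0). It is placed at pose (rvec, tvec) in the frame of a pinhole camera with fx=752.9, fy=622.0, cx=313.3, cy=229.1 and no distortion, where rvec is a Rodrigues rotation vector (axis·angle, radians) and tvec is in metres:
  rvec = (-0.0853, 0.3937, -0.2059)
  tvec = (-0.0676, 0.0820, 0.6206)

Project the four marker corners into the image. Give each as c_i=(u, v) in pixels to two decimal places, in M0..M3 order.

Intrinsics K: fx=752.9, fy=622.0, cx=313.3, cy=229.1
Marker side s = 0.111 m; corners in marker frame (Z=0):
  M0 = (-0.0555, +0.0555, 0)
  M1 = (+0.0555, +0.0555, 0)
  M2 = (+0.0555, -0.0555, 0)
  M3 = (-0.0555, -0.0555, 0)
rvec = (-0.0853, 0.3937, -0.2059), |rvec| = θ = 0.45241 rad = 25.921°
Rodrigues: sinθ=0.43713, 1−cosθ=0.10060; R = I + sinθ·[k]× + (1−cosθ)·[k]×²:
    [+0.90297 +0.18244 +0.38904]
    [-0.21545 +0.97559 +0.04258]
    [-0.37177 -0.12226 +0.92024]
t = (-0.0676, 0.0820, 0.6206) m
M0: Pc = R·M0+t = (-0.10759, +0.14810, +0.63445); u = 752.9·(-0.10759)/0.63445 + 313.3 = 185.6233, v = 622.0·(+0.14810)/0.63445 + 229.1 = 374.2970
M1: Pc = R·M1+t = (-0.00736, +0.12419, +0.59318); u = 752.9·(-0.00736)/0.59318 + 313.3 = 303.9590, v = 622.0·(+0.12419)/0.59318 + 229.1 = 359.3208
M2: Pc = R·M2+t = (-0.02761, +0.01590, +0.60675); u = 752.9·(-0.02761)/0.60675 + 313.3 = 279.0391, v = 622.0·(+0.01590)/0.60675 + 229.1 = 245.3968
M3: Pc = R·M3+t = (-0.12784, +0.03981, +0.64802); u = 752.9·(-0.12784)/0.64802 + 313.3 = 164.7686, v = 622.0·(+0.03981)/0.64802 + 229.1 = 267.3142

c0=(185.62, 374.30) c1=(303.96, 359.32) c2=(279.04, 245.40) c3=(164.77, 267.31)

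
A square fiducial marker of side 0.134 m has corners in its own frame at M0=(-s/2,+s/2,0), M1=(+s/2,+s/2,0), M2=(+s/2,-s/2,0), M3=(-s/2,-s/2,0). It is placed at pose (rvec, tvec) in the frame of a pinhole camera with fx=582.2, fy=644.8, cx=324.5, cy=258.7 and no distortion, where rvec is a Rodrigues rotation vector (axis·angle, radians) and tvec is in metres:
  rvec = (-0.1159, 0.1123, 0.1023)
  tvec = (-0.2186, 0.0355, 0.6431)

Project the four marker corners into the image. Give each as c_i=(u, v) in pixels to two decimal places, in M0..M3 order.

Intrinsics K: fx=582.2, fy=644.8, cx=324.5, cy=258.7
Marker side s = 0.134 m; corners in marker frame (Z=0):
  M0 = (-0.0670, +0.0670, 0)
  M1 = (+0.0670, +0.0670, 0)
  M2 = (+0.0670, -0.0670, 0)
  M3 = (-0.0670, -0.0670, 0)
rvec = (-0.1159, 0.1123, 0.1023), |rvec| = θ = 0.19107 rad = 10.948°
Rodrigues: sinθ=0.18991, 1−cosθ=0.01820; R = I + sinθ·[k]× + (1−cosθ)·[k]×²:
    [+0.98850 -0.10817 +0.10571]
    [+0.09519 +0.98809 +0.12092]
    [-0.11753 -0.10947 +0.98702]
t = (-0.2186, 0.0355, 0.6431) m
M0: Pc = R·M0+t = (-0.29208, +0.09532, +0.64364); u = 582.2·(-0.29208)/0.64364 + 324.5 = 60.3043, v = 644.8·(+0.09532)/0.64364 + 258.7 = 354.1959
M1: Pc = R·M1+t = (-0.15962, +0.10808, +0.62789); u = 582.2·(-0.15962)/0.62789 + 324.5 = 176.4974, v = 644.8·(+0.10808)/0.62789 + 258.7 = 369.6902
M2: Pc = R·M2+t = (-0.14512, -0.02432, +0.64256); u = 582.2·(-0.14512)/0.64256 + 324.5 = 193.0089, v = 644.8·(-0.02432)/0.64256 + 258.7 = 234.2911
M3: Pc = R·M3+t = (-0.27758, -0.03708, +0.65831); u = 582.2·(-0.27758)/0.65831 + 324.5 = 79.0099, v = 644.8·(-0.03708)/0.65831 + 258.7 = 222.3813

c0=(60.30, 354.20) c1=(176.50, 369.69) c2=(193.01, 234.29) c3=(79.01, 222.38)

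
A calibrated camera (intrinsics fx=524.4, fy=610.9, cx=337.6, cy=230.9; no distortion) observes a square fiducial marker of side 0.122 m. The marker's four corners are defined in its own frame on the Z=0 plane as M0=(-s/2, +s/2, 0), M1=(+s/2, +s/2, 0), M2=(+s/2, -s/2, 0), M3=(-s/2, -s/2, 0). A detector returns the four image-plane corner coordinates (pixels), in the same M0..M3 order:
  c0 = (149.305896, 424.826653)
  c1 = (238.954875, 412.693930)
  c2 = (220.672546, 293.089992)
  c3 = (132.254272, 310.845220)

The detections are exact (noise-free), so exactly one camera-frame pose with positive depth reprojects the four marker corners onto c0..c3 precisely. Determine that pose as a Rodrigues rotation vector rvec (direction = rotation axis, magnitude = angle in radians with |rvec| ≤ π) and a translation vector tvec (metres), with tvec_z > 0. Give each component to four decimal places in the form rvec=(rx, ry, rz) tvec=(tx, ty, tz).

Intrinsics K: fx=524.4, fy=610.9, cx=337.6, cy=230.9
Marker side s = 0.122 m; corners in marker frame (Z=0):
  M0 = (-0.0610, +0.0610, 0)
  M1 = (+0.0610, +0.0610, 0)
  M2 = (+0.0610, -0.0610, 0)
  M3 = (-0.0610, -0.0610, 0)
Detected image corners:
  c0 = (149.305896, 424.826653) px
  c1 = (238.954875, 412.693930) px
  c2 = (220.672546, 293.089992) px
  c3 = (132.254272, 310.845220) px
Planar DLT: solve 8×8 A·h = b for H (H[2,2]=1):
  H  [+655.84628 +138.36327 +184.19510]
  H  [-266.31230 +944.45498 +360.42420]
  H  [-0.39897 -0.03414 +1.00000]
B = K⁻¹H; ‖b₁‖=1.585262, ‖b₂‖=1.585262; λ = 2/(‖b₁‖+‖b₂‖) = 0.630810, sign → tz>0 ⇒ λ=+0.630810
r₁ = λ·B[:,0] = (+0.95095,-0.17987,-0.25167); r₂ = λ·B[:,1] = (+0.18030,+0.98338,-0.02153)
r₃ = r₁×r₂ = (+0.25136,-0.02490,+0.96757); SVD([r₁ r₂ r₃]) → R = UVᵀ:
  R  [+0.95095 +0.18030 +0.25136]
  R  [-0.17987 +0.98338 -0.02490]
  R  [-0.25167 -0.02153 +0.96757]
t = (-0.18453, +0.13375, +0.63081) m
tr R = 2.901900; θ = arccos((tr R − 1)/2) = 0.314504 rad = 18.020°
axis k = ((R−Rᵀ)₃₂, (R−Rᵀ)₁₃, (R−Rᵀ)₂₁) / (2 sinθ) = (+0.005442, +0.813062, -0.582152)
rvec = θ·k = (+0.001711, +0.255711, -0.183089)

rvec=(0.0017, 0.2557, -0.1831) tvec=(-0.1845, 0.1337, 0.6308)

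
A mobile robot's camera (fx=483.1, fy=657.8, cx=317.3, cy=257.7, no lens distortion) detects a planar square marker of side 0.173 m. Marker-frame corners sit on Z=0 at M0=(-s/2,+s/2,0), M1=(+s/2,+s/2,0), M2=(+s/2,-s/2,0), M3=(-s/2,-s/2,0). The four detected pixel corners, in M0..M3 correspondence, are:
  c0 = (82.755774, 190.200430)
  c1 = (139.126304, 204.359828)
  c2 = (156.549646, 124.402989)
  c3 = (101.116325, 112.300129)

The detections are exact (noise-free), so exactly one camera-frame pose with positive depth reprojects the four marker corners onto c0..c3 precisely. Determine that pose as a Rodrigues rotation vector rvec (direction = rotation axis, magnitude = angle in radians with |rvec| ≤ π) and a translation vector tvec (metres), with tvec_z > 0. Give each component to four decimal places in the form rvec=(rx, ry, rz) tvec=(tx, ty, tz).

Intrinsics K: fx=483.1, fy=657.8, cx=317.3, cy=257.7
Marker side s = 0.173 m; corners in marker frame (Z=0):
  M0 = (-0.0865, +0.0865, 0)
  M1 = (+0.0865, +0.0865, 0)
  M2 = (+0.0865, -0.0865, 0)
  M3 = (-0.0865, -0.0865, 0)
Detected image corners:
  c0 = (82.755774, 190.200430) px
  c1 = (139.126304, 204.359828) px
  c2 = (156.549646, 124.402989) px
  c3 = (101.116325, 112.300129) px
Planar DLT: solve 8×8 A·h = b for H (H[2,2]=1):
  H  [+307.79195 -119.96925 +119.68491]
  H  [+55.68025 +434.42546 +157.27300]
  H  [-0.12769 -0.13778 +1.00000]
B = K⁻¹H; ‖b₁‖=0.744486, ‖b₂‖=0.744486; λ = 2/(‖b₁‖+‖b₂‖) = 1.343208, sign → tz>0 ⇒ λ=+1.343208
r₁ = λ·B[:,0] = (+0.96843,+0.18089,-0.17151); r₂ = λ·B[:,1] = (-0.21201,+0.95958,-0.18506)
r₃ = r₁×r₂ = (+0.13111,+0.21558,+0.96764); SVD([r₁ r₂ r₃]) → R = UVᵀ:
  R  [+0.96843 -0.21201 +0.13111]
  R  [+0.18089 +0.95958 +0.21558]
  R  [-0.17151 -0.18506 +0.96764]
t = (-0.54945, -0.20507, +1.34321) m
tr R = 2.895661; θ = arccos((tr R − 1)/2) = 0.324436 rad = 18.589°
axis k = ((R−Rᵀ)₃₂, (R−Rᵀ)₁₃, (R−Rᵀ)₂₁) / (2 sinθ) = (-0.628419, +0.474660, +0.616269)
rvec = θ·k = (-0.203882, +0.153997, +0.199940)

rvec=(-0.2039, 0.1540, 0.1999) tvec=(-0.5494, -0.2051, 1.3432)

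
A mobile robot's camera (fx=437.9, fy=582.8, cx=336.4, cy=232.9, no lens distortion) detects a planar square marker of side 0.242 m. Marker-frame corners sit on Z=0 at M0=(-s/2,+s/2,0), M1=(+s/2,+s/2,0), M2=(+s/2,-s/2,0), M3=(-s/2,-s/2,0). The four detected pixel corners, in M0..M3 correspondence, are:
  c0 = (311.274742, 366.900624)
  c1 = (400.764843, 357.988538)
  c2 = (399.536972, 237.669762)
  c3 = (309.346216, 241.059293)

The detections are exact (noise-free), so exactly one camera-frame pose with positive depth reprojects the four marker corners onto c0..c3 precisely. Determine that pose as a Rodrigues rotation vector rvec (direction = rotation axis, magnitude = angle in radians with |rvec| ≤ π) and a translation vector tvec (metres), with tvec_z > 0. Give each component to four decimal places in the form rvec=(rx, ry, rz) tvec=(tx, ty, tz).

Intrinsics K: fx=437.9, fy=582.8, cx=336.4, cy=232.9
Marker side s = 0.242 m; corners in marker frame (Z=0):
  M0 = (-0.1210, +0.1210, 0)
  M1 = (+0.1210, +0.1210, 0)
  M2 = (+0.1210, -0.1210, 0)
  M3 = (-0.1210, -0.1210, 0)
Detected image corners:
  c0 = (311.274742, 366.900624) px
  c1 = (400.764843, 357.988538) px
  c2 = (399.536972, 237.669762) px
  c3 = (309.346216, 241.059293) px
Planar DLT: solve 8×8 A·h = b for H (H[2,2]=1):
  H  [+437.61411 +16.77066 +356.24910]
  H  [+30.76993 +517.04675 +301.05055]
  H  [+0.18686 +0.02894 +1.00000]
B = K⁻¹H; ‖b₁‖=0.876236, ‖b₂‖=0.876236; λ = 2/(‖b₁‖+‖b₂‖) = 1.141245, sign → tz>0 ⇒ λ=+1.141245
r₁ = λ·B[:,0] = (+0.97668,-0.02497,+0.21325); r₂ = λ·B[:,1] = (+0.01833,+0.99929,+0.03303)
r₃ = r₁×r₂ = (-0.21392,-0.02835,+0.97644); SVD([r₁ r₂ r₃]) → R = UVᵀ:
  R  [+0.97668 +0.01833 -0.21392]
  R  [-0.02497 +0.99929 -0.02835]
  R  [+0.21325 +0.03303 +0.97644]
t = (+0.05173, +0.13345, +1.14125) m
tr R = 2.952403; θ = arccos((tr R − 1)/2) = 0.218601 rad = 12.525°
axis k = ((R−Rᵀ)₃₂, (R−Rᵀ)₁₃, (R−Rᵀ)₂₁) / (2 sinθ) = (+0.141530, -0.984888, -0.099825)
rvec = θ·k = (+0.030939, -0.215298, -0.021822)

rvec=(0.0309, -0.2153, -0.0218) tvec=(0.0517, 0.1335, 1.1412)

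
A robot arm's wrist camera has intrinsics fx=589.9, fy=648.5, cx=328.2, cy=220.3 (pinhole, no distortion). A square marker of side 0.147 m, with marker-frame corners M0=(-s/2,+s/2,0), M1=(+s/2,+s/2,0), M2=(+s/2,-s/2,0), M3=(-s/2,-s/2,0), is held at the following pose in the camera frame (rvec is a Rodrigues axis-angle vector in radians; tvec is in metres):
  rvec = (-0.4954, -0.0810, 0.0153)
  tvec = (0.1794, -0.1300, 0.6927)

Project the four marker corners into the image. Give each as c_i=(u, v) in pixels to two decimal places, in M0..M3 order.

c0=(424.52, 152.84) c1=(553.26, 158.87) c2=(531.21, 50.33) c3=(414.60, 43.24)

Intrinsics K: fx=589.9, fy=648.5, cx=328.2, cy=220.3
Marker side s = 0.147 m; corners in marker frame (Z=0):
  M0 = (-0.0735, +0.0735, 0)
  M1 = (+0.0735, +0.0735, 0)
  M2 = (+0.0735, -0.0735, 0)
  M3 = (-0.0735, -0.0735, 0)
rvec = (-0.4954, -0.0810, 0.0153), |rvec| = θ = 0.50221 rad = 28.775°
Rodrigues: sinθ=0.48137, 1−cosθ=0.12348; R = I + sinθ·[k]× + (1−cosθ)·[k]×²:
    [+0.99667 +0.00498 -0.08135]
    [+0.03431 +0.87973 +0.47423]
    [+0.07393 -0.47544 +0.87663]
t = (0.1794, -0.1300, 0.6927) m
M0: Pc = R·M0+t = (+0.10651, -0.06786, +0.65232); u = 589.9·(+0.10651)/0.65232 + 328.2 = 424.5185, v = 648.5·(-0.06786)/0.65232 + 220.3 = 152.8360
M1: Pc = R·M1+t = (+0.25302, -0.06282, +0.66319); u = 589.9·(+0.25302)/0.66319 + 328.2 = 553.2603, v = 648.5·(-0.06282)/0.66319 + 220.3 = 158.8735
M2: Pc = R·M2+t = (+0.25229, -0.19214, +0.73308); u = 589.9·(+0.25229)/0.73308 + 328.2 = 531.2144, v = 648.5·(-0.19214)/0.73308 + 220.3 = 50.3294
M3: Pc = R·M3+t = (+0.10578, -0.19718, +0.72221); u = 589.9·(+0.10578)/0.72221 + 328.2 = 414.5995, v = 648.5·(-0.19718)/0.72221 + 220.3 = 43.2430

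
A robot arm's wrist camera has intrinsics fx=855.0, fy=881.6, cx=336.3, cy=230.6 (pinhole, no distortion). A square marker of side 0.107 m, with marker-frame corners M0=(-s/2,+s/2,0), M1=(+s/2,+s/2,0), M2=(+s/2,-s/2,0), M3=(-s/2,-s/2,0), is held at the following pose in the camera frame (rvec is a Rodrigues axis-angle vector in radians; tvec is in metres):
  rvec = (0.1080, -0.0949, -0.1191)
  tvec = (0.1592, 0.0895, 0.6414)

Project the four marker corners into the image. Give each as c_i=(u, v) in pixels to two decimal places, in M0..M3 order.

Intrinsics K: fx=855.0, fy=881.6, cx=336.3, cy=230.6
Marker side s = 0.107 m; corners in marker frame (Z=0):
  M0 = (-0.0535, +0.0535, 0)
  M1 = (+0.0535, +0.0535, 0)
  M2 = (+0.0535, -0.0535, 0)
  M3 = (-0.0535, -0.0535, 0)
rvec = (0.1080, -0.0949, -0.1191), |rvec| = θ = 0.18669 rad = 10.697°
Rodrigues: sinθ=0.18561, 1−cosθ=0.01738; R = I + sinθ·[k]× + (1−cosθ)·[k]×²:
    [+0.98844 +0.11330 -0.10076]
    [-0.12352 +0.98711 -0.10174]
    [+0.08794 +0.11301 +0.98969]
t = (0.1592, 0.0895, 0.6414) m
M0: Pc = R·M0+t = (+0.11238, +0.14892, +0.64274); u = 855.0·(+0.11238)/0.64274 + 336.3 = 485.7924, v = 881.6·(+0.14892)/0.64274 + 230.6 = 434.8608
M1: Pc = R·M1+t = (+0.21814, +0.13570, +0.65215); u = 855.0·(+0.21814)/0.65215 + 336.3 = 622.2957, v = 881.6·(+0.13570)/0.65215 + 230.6 = 414.0471
M2: Pc = R·M2+t = (+0.20602, +0.03008, +0.64006); u = 855.0·(+0.20602)/0.64006 + 336.3 = 611.5045, v = 881.6·(+0.03008)/0.64006 + 230.6 = 272.0330
M3: Pc = R·M3+t = (+0.10026, +0.04330, +0.63065); u = 855.0·(+0.10026)/0.63065 + 336.3 = 472.2230, v = 881.6·(+0.04330)/0.63065 + 230.6 = 291.1269

c0=(485.79, 434.86) c1=(622.30, 414.05) c2=(611.50, 272.03) c3=(472.22, 291.13)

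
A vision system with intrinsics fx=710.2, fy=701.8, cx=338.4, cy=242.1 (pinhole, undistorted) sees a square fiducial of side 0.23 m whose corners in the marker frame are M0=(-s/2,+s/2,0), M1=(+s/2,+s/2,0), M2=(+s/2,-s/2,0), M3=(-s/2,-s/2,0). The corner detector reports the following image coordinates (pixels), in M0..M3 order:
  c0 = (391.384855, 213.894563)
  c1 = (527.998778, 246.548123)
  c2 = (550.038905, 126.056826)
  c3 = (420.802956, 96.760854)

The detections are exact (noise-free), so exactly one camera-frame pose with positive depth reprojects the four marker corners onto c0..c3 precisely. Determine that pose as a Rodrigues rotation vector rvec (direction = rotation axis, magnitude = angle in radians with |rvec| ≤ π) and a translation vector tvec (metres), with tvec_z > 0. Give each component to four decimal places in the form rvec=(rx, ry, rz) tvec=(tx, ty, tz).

rvec=(-0.3171, 0.0307, 0.2499) tvec=(0.2280, -0.1258, 1.2074)

Intrinsics K: fx=710.2, fy=701.8, cx=338.4, cy=242.1
Marker side s = 0.23 m; corners in marker frame (Z=0):
  M0 = (-0.1150, +0.1150, 0)
  M1 = (+0.1150, +0.1150, 0)
  M2 = (+0.1150, -0.1150, 0)
  M3 = (-0.1150, -0.1150, 0)
Detected image corners:
  c0 = (391.384855, 213.894563) px
  c1 = (527.998778, 246.548123) px
  c2 = (550.038905, 126.056826) px
  c3 = (420.802956, 96.760854) px
Planar DLT: solve 8×8 A·h = b for H (H[2,2]=1):
  H  [+550.49862 -231.23121 +472.49352]
  H  [+124.71206 +473.41917 +168.98930]
  H  [-0.05707 -0.25237 +1.00000]
B = K⁻¹H; ‖b₁‖=0.828220, ‖b₂‖=0.828220; λ = 2/(‖b₁‖+‖b₂‖) = 1.207408, sign → tz>0 ⇒ λ=+1.207408
r₁ = λ·B[:,0] = (+0.96874,+0.23833,-0.06891); r₂ = λ·B[:,1] = (-0.24792,+0.91961,-0.30472)
r₃ = r₁×r₂ = (-0.00925,+0.31227,+0.94995); SVD([r₁ r₂ r₃]) → R = UVᵀ:
  R  [+0.96874 -0.24792 -0.00925]
  R  [+0.23833 +0.91961 +0.31227]
  R  [-0.06891 -0.30472 +0.94995]
t = (+0.22797, -0.12578, +1.20741) m
tr R = 2.838292; θ = arccos((tr R − 1)/2) = 0.404889 rad = 23.198°
axis k = ((R−Rᵀ)₃₂, (R−Rᵀ)₁₃, (R−Rᵀ)₂₁) / (2 sinθ) = (-0.783150, +0.075724, +0.617205)
rvec = θ·k = (-0.317088, +0.030660, +0.249899)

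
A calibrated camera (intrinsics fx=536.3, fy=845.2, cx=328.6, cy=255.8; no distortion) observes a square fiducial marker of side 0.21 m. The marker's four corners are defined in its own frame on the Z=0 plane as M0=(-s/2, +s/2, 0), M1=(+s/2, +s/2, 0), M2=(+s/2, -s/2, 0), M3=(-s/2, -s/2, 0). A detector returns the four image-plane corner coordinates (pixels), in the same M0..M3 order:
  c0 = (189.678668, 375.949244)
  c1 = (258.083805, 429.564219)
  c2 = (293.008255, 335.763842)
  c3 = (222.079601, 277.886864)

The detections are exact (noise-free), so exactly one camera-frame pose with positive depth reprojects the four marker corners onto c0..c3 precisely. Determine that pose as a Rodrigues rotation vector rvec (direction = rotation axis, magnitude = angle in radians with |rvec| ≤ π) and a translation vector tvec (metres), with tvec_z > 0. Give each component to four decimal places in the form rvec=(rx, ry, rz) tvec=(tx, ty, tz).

rvec=(0.3424, -0.0443, 0.5075) tvec=(-0.2373, 0.1718, 1.4472)

Intrinsics K: fx=536.3, fy=845.2, cx=328.6, cy=255.8
Marker side s = 0.21 m; corners in marker frame (Z=0):
  M0 = (-0.1050, +0.1050, 0)
  M1 = (+0.1050, +0.1050, 0)
  M2 = (+0.1050, -0.1050, 0)
  M3 = (-0.1050, -0.1050, 0)
Detected image corners:
  c0 = (189.678668, 375.949244) px
  c1 = (258.083805, 429.564219) px
  c2 = (293.008255, 335.763842) px
  c3 = (222.079601, 277.886864) px
Planar DLT: solve 8×8 A·h = b for H (H[2,2]=1):
  H  [+352.53466 -108.72337 +240.65143]
  H  [+296.06710 +532.82195 +356.12568]
  H  [+0.08692 +0.21449 +1.00000]
B = K⁻¹H; ‖b₁‖=0.690974, ‖b₂‖=0.690974; λ = 2/(‖b₁‖+‖b₂‖) = 1.447233, sign → tz>0 ⇒ λ=+1.447233
r₁ = λ·B[:,0] = (+0.87426,+0.46888,+0.12579); r₂ = λ·B[:,1] = (-0.48359,+0.81840,+0.31041)
r₃ = r₁×r₂ = (+0.04260,-0.33221,+0.94224); SVD([r₁ r₂ r₃]) → R = UVᵀ:
  R  [+0.87426 -0.48359 +0.04260]
  R  [+0.46888 +0.81840 -0.33221]
  R  [+0.12579 +0.31041 +0.94224]
t = (-0.23733, +0.17179, +1.44723) m
tr R = 2.634900; θ = arccos((tr R − 1)/2) = 0.613826 rad = 35.170°
axis k = ((R−Rᵀ)₃₂, (R−Rᵀ)₁₃, (R−Rᵀ)₂₁) / (2 sinθ) = (+0.557838, -0.072219, +0.826802)
rvec = θ·k = (+0.342416, -0.044330, +0.507513)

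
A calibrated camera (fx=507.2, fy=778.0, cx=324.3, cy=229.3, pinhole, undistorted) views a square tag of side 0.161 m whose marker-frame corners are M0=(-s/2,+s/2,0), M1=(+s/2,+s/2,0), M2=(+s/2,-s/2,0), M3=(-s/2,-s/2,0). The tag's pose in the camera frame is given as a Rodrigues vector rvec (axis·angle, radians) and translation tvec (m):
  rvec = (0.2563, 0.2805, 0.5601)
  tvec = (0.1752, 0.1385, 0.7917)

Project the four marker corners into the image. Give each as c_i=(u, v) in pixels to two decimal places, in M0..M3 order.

c0=(367.55, 378.69) c1=(451.84, 470.80) c2=(512.98, 350.69) c3=(420.85, 257.35)

Intrinsics K: fx=507.2, fy=778.0, cx=324.3, cy=229.3
Marker side s = 0.161 m; corners in marker frame (Z=0):
  M0 = (-0.0805, +0.0805, 0)
  M1 = (+0.0805, +0.0805, 0)
  M2 = (+0.0805, -0.0805, 0)
  M3 = (-0.0805, -0.0805, 0)
rvec = (0.2563, 0.2805, 0.5601), |rvec| = θ = 0.67682 rad = 38.779°
Rodrigues: sinθ=0.62632, 1−cosθ=0.22043; R = I + sinθ·[k]× + (1−cosθ)·[k]×²:
    [+0.81118 -0.48371 +0.32865]
    [+0.55290 +0.81743 -0.16157]
    [-0.19049 +0.31278 +0.93053]
t = (0.1752, 0.1385, 0.7917) m
M0: Pc = R·M0+t = (+0.07096, +0.15979, +0.83221); u = 507.2·(+0.07096)/0.83221 + 324.3 = 367.5480, v = 778.0·(+0.15979)/0.83221 + 229.3 = 378.6851
M1: Pc = R·M1+t = (+0.20156, +0.24881, +0.80154); u = 507.2·(+0.20156)/0.80154 + 324.3 = 451.8436, v = 778.0·(+0.24881)/0.80154 + 229.3 = 470.8034
M2: Pc = R·M2+t = (+0.27944, +0.11721, +0.75119); u = 507.2·(+0.27944)/0.75119 + 324.3 = 512.9766, v = 778.0·(+0.11721)/0.75119 + 229.3 = 350.6889
M3: Pc = R·M3+t = (+0.14884, +0.02819, +0.78186); u = 507.2·(+0.14884)/0.78186 + 324.3 = 420.8537, v = 778.0·(+0.02819)/0.78186 + 229.3 = 257.3492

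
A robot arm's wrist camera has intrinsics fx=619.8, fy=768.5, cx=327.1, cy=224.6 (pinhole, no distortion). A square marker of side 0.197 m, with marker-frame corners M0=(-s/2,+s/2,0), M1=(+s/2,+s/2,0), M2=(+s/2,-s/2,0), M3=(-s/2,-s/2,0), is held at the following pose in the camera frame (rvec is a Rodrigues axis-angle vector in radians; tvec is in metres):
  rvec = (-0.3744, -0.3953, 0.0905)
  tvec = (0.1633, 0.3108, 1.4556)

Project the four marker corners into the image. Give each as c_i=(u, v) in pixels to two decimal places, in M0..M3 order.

c0=(359.06, 439.35) c1=(434.74, 445.37) c2=(430.66, 342.81) c3=(358.60, 332.12)

Intrinsics K: fx=619.8, fy=768.5, cx=327.1, cy=224.6
Marker side s = 0.197 m; corners in marker frame (Z=0):
  M0 = (-0.0985, +0.0985, 0)
  M1 = (+0.0985, +0.0985, 0)
  M2 = (+0.0985, -0.0985, 0)
  M3 = (-0.0985, -0.0985, 0)
rvec = (-0.3744, -0.3953, 0.0905), |rvec| = θ = 0.55193 rad = 31.623°
Rodrigues: sinθ=0.52433, 1−cosθ=0.14849; R = I + sinθ·[k]× + (1−cosθ)·[k]×²:
    [+0.91984 -0.01383 -0.39205]
    [+0.15812 +0.92768 +0.33824]
    [+0.35902 -0.37312 +0.85551]
t = (0.1633, 0.3108, 1.4556) m
M0: Pc = R·M0+t = (+0.07133, +0.38660, +1.38348); u = 619.8·(+0.07133)/1.38348 + 327.1 = 359.0572, v = 768.5·(+0.38660)/1.38348 + 224.6 = 439.3503
M1: Pc = R·M1+t = (+0.25254, +0.41775, +1.45421); u = 619.8·(+0.25254)/1.45421 + 327.1 = 434.7359, v = 768.5·(+0.41775)/1.45421 + 224.6 = 445.3668
M2: Pc = R·M2+t = (+0.25527, +0.23500, +1.52772); u = 619.8·(+0.25527)/1.52772 + 327.1 = 430.6628, v = 768.5·(+0.23500)/1.52772 + 224.6 = 342.8130
M3: Pc = R·M3+t = (+0.07406, +0.20385, +1.45699); u = 619.8·(+0.07406)/1.45699 + 327.1 = 358.6043, v = 768.5·(+0.20385)/1.45699 + 224.6 = 332.1218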